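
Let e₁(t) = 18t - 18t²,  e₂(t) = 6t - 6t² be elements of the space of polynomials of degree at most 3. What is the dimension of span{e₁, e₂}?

1

Use coordinates relative to {1, t, …, t³}.
Row-reduce the 2×4 matrix with these as rows.
Reduction leaves 1 leading entry, giving rank 1.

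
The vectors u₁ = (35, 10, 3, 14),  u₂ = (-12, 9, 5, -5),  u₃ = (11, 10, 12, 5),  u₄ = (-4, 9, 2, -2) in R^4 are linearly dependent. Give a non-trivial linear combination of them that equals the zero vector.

u₁ + 3u₂ - u₃ - 3u₄ = 0

Write the vectors as columns of a matrix and find a nonzero vector in its null space.
One solution (up to scaling) is (1, 3, -1, -3).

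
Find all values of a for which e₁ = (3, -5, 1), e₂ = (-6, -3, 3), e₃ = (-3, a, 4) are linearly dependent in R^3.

a = -8

The set is linearly dependent precisely when det[e₁; e₂; e₃] = 0.
Expanding, det = -15*a - 120.
Setting this to zero gives a = -8.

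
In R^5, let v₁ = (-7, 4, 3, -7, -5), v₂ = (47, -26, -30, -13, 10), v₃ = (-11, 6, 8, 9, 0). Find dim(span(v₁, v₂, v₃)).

Row-reduce the 3×5 matrix with these as rows.
Reduction leaves 2 leading entries, giving rank 2.

2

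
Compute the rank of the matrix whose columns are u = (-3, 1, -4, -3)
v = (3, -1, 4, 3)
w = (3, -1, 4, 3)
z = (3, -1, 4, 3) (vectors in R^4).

rank 1

Apply Gaussian elimination to the matrix whose rows are u, v, w, z.
Reduction leaves 1 leading entry, giving rank 1.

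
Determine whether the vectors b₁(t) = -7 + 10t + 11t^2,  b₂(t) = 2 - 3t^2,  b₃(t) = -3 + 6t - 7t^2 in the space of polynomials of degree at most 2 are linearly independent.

linearly independent

Take coordinates with respect to the standard basis {1, t, t^2}.
Row-reduce the matrix whose columns are b₁, b₂, b₃.
The reduction yields 3 nonzero rows, so the rank is 3.
Since rank = 3 (the number of vectors), the set is linearly independent.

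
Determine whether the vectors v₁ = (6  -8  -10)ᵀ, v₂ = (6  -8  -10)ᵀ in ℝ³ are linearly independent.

Two of the vectors are equal, giving an immediate dependence.

linearly dependent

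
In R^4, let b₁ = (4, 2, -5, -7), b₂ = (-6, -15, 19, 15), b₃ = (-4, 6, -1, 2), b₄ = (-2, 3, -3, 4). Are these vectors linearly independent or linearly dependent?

linearly dependent

The matrix [b₁|b₂|b₃|b₄] has determinant 0.
A zero determinant means the columns are linearly dependent.
Indeed 3b₁ + b₂ + b₃ + b₄ = 0.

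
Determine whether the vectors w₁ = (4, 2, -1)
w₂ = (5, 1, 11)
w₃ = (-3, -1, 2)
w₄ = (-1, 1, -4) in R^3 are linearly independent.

There are 4 vectors in a 3-dimensional space, so they cannot be linearly independent.

linearly dependent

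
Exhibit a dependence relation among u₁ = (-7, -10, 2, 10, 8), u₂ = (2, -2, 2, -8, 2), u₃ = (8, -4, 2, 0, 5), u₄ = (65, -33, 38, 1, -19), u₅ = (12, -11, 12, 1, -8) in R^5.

u₁ + u₂ - 3u₃ + u₄ - 3u₅ = 0

Write the vectors as columns of a matrix and find a nonzero vector in its null space.
The free variable yields coefficients (1, 1, -3, 1, -3) (any nonzero multiple also works).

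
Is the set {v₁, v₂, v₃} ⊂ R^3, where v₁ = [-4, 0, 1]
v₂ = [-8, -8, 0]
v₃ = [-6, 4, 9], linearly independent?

linearly independent

Form the 3×3 matrix with these as columns; its determinant is 208.
A nonzero determinant means the columns are linearly independent.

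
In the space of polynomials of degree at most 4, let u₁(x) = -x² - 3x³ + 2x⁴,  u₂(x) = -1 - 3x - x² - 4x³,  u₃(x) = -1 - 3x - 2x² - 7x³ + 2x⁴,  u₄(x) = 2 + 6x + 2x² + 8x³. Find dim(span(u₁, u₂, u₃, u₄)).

2

Represent each element by its coordinate vector in ℝ⁵.
Form the matrix with u₁, u₂, u₃, u₄ as columns and reduce.
Exactly 2 pivots survive; hence the rank is 2.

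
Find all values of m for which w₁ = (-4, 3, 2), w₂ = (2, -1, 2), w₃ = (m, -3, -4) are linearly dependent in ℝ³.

m = 7/2

Place the vectors as rows of a 3×3 matrix; dependence ⇔ determinant zero.
Expanding, det = 8*m - 28.
This vanishes exactly when m = 7/2.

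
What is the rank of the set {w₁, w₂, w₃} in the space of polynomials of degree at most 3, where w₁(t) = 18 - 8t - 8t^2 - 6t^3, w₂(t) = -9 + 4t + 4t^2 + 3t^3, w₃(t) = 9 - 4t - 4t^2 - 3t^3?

rank 1

Pass to coordinate vectors with respect to the basis {1, t, …, t^3}.
Apply Gaussian elimination to the matrix whose rows are w₁, w₂, w₃.
The echelon form has 1 nonzero row, so the rank is 1.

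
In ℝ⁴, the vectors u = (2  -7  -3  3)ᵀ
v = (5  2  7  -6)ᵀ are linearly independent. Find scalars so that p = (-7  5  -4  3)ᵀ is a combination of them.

Set up the augmented matrix [u | v | p] and row-reduce.
Back-substitution yields (c₁, c₂) = (-1, -1).

p = -u - v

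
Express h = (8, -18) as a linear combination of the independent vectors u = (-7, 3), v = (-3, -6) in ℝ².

h = -2u + 2v

Solve the system with u, v as columns and h as the right-hand side.
Row-reducing the augmented matrix gives the unique coefficients (a₁, a₂) = (-2, 2).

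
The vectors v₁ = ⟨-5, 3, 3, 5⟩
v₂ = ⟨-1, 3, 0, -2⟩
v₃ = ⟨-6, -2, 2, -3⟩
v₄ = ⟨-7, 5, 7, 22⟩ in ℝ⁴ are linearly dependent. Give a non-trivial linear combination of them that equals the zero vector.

3v₁ - 2v₂ - v₃ - v₄ = 0

Write the vectors as columns of a matrix and find a nonzero vector in its null space.
A generator of the null space is (3, -2, -1, -1).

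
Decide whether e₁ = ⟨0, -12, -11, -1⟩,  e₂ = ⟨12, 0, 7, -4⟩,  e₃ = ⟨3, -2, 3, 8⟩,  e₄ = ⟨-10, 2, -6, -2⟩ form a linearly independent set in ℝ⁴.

linearly independent

Row-reduce the matrix whose columns are e₁, e₂, e₃, e₄.
The reduction yields 4 nonzero rows, so the rank is 4.
Since rank = 4 (the number of vectors), the set is linearly independent.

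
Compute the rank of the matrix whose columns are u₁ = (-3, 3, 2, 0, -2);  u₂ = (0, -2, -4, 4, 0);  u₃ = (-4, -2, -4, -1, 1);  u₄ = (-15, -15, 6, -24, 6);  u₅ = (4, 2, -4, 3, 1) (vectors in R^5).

Form the matrix with u₁, u₂, u₃, u₄, u₅ as columns and reduce.
Exactly 4 pivots survive; hence the rank is 4.

rank 4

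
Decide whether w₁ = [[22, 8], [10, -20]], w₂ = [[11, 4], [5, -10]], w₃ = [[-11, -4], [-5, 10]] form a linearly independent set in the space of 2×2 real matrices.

linearly dependent

Write each element as a coordinate vector in ℝ⁴ using {E₁₁, E₁₂, E₂₁, E₂₂}.
One vector is a scalar multiple of another, so the set is dependent.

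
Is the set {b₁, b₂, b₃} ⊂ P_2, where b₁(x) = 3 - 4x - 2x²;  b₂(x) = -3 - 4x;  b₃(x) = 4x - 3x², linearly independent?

linearly independent

Take coordinates with respect to the standard basis {1, x, x²}.
Form the 3×3 matrix with these as columns; its determinant is 96.
A nonzero determinant means the columns are linearly independent.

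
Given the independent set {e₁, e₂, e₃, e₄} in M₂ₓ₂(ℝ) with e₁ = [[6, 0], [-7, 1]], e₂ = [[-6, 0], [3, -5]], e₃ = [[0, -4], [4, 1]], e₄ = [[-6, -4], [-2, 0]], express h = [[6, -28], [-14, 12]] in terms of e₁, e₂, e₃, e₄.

Take coordinate vectors relative to {E₁₁, E₁₂, E₂₁, E₂₂}.
Set up the augmented matrix [e₁ | e₂ | e₃ | e₄ | h] and row-reduce.
Row-reducing the augmented matrix gives the unique coefficients (c₁, …, c₄) = (3, -1, 4, 3).

h = 3e₁ - e₂ + 4e₃ + 3e₄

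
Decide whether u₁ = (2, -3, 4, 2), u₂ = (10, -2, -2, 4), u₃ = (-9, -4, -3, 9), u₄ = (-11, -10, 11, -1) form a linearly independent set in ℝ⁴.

linearly independent

Form the 4×4 matrix with these as columns; its determinant is 3904.
A nonzero determinant means the columns are linearly independent.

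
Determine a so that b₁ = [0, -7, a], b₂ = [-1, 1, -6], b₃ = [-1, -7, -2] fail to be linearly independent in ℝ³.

Dependence holds iff the 3×3 matrix [b₁ b₂ b₃] is singular.
The determinant works out to 8*a - 28.
Solving 8*a - 28 = 0 yields a = 7/2.

a = 7/2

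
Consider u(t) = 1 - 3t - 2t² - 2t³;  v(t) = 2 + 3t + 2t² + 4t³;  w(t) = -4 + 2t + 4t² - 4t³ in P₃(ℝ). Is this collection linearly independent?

linearly independent

Write each element as a coordinate vector in ℝ⁴ using {1, t, …, t³}.
Place the vectors as rows of a 3×4 matrix and reduce to echelon form.
The reduction yields 3 nonzero rows, so the rank is 3.
Since rank = 3 (the number of vectors), the set is linearly independent.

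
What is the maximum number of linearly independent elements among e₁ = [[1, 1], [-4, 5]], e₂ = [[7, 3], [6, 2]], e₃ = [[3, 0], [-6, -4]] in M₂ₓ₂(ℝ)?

Use coordinates relative to {E₁₁, E₁₂, E₂₁, E₂₂}.
Form the matrix with e₁, e₂, e₃ as columns and reduce.
Exactly 3 pivots survive; hence the rank is 3.

3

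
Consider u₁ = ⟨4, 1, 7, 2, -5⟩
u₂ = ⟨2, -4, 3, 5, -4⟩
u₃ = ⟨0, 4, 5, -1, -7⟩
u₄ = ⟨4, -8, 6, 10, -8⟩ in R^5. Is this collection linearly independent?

linearly dependent

Row-reduce the matrix whose columns are u₁, u₂, u₃, u₄.
The reduction yields 3 nonzero rows, so the rank is 3.
Since rank 3 < 4, the set is linearly dependent.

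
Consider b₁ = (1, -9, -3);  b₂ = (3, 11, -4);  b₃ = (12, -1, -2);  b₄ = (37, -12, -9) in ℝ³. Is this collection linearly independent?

linearly dependent

There are 4 vectors in a 3-dimensional space, so they cannot be linearly independent.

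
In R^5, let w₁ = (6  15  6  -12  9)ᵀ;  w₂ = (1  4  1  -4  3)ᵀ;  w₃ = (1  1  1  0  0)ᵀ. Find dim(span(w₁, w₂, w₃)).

2

Form the matrix with w₁, w₂, w₃ as columns and reduce.
Reduction leaves 2 leading entries, giving rank 2.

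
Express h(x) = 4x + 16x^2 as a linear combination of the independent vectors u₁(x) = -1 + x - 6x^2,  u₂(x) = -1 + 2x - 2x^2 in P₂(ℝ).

h = -4u₁ + 4u₂

Identify each element with its coordinate vector in ℝ³ via {1, x, x^2}.
Set up the augmented matrix [u₁ | u₂ | h] and row-reduce.
Row-reducing the augmented matrix gives the unique coefficients (a₁, a₂) = (-4, 4).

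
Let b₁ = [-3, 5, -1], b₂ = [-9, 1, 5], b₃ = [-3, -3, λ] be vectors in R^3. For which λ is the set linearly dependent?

The vectors are dependent exactly when the determinant of the matrix with rows b₁, b₂, b₃ vanishes.
The determinant works out to 42*λ - 150.
This vanishes exactly when λ = 25/7.

λ = 25/7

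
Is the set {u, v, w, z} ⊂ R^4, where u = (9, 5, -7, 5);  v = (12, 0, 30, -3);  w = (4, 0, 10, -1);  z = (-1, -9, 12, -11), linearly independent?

linearly dependent

One vector is a scalar multiple of another, so the set is dependent.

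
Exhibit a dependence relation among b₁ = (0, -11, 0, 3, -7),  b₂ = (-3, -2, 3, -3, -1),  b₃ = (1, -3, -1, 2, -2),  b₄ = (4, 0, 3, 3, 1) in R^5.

b₁ - b₂ - 3b₃ = 0

Write the vectors as columns of a matrix and find a nonzero vector in its null space.
One solution (up to scaling) is (1, -1, -3, 0).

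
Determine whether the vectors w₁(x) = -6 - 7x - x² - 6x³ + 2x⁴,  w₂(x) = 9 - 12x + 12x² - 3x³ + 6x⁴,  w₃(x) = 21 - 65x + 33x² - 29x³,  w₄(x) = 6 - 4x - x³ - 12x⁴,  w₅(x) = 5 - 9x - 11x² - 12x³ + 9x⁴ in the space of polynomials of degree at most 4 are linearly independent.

Take coordinates with respect to the standard basis {1, x, …, x⁴}.
The matrix [w₁|w₂|w₃|w₄|w₅] has determinant 0.
A zero determinant means the columns are linearly dependent.

linearly dependent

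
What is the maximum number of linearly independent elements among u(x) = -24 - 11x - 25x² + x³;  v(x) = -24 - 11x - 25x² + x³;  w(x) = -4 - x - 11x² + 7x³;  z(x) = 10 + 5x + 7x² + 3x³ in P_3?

2

Use coordinates relative to {1, x, …, x³}.
Row-reduce the 4×4 matrix with these as rows.
There are 2 pivot columns, so rank = 2.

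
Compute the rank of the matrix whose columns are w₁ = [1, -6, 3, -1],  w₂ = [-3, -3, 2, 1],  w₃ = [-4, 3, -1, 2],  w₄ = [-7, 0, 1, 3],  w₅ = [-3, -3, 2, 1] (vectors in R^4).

2

Row-reduce the 5×4 matrix with these as rows.
Reduction leaves 2 leading entries, giving rank 2.
(With 5 elements in a 4-dimensional space the rank is at most 4.)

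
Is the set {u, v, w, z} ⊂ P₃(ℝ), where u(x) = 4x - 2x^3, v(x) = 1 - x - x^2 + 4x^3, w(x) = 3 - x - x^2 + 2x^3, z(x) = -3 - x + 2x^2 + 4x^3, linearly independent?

Take coordinates with respect to the standard basis {1, x, …, x^3}.
Place the vectors as rows of a 4×4 matrix and reduce to echelon form.
The reduction yields 4 nonzero rows, so the rank is 4.
Since rank = 4 (the number of vectors), the set is linearly independent.

linearly independent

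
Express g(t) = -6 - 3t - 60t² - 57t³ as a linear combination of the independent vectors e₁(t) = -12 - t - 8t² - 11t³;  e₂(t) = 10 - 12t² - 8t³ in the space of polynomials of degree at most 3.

g = 3e₁ + 3e₂

Identify each element with its coordinate vector in ℝ⁴ via {1, t, …, t³}.
Since e₁, e₂ are independent, the coefficients expressing g are uniquely determined by a linear system.
The system has the unique solution (a₁, a₂) = (3, 3).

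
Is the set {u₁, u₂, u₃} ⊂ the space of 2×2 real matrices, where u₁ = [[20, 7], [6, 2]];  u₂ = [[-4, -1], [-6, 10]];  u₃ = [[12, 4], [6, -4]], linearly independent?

Take coordinates with respect to the standard basis {E₁₁, E₁₂, E₂₁, E₂₂}.
Place the vectors as rows of a 3×4 matrix and reduce to echelon form.
The reduction yields 2 nonzero rows, so the rank is 2.
Since rank 2 < 3, the set is linearly dependent.

linearly dependent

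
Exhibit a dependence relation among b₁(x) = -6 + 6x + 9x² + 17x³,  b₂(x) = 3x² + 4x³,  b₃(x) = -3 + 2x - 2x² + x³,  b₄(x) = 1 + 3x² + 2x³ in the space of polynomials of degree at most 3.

Write each element as a vector in ℝ⁴ using {1, x, …, x³}.
Solve the homogeneous system with b₁, b₂, b₃, b₄ as columns by row-reducing the coefficient matrix.
One solution (up to scaling) is (1, -2, -3, -3).

b₁ - 2b₂ - 3b₃ - 3b₄ = 0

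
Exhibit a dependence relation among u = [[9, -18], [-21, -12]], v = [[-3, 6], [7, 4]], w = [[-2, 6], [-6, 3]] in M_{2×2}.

Write each element as a vector in ℝ⁴ using {E₁₁, E₁₂, E₂₁, E₂₂}.
Row-reduce the matrix with u, v, w as columns; the null space gives the coefficients.
One solution (up to scaling) is (1, 3, 0).

u + 3v = 0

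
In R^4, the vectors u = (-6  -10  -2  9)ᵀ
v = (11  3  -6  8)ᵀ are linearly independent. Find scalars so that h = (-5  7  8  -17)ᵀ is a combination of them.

h = -u - v

Write h = α₁u + α₂v and equate components.
Back-substitution yields (α₁, α₂) = (-1, -1).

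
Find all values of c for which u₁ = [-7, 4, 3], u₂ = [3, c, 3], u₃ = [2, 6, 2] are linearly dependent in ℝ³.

c = 9

The vectors are dependent exactly when the determinant of the matrix with rows u₁, u₂, u₃ vanishes.
Cofactor expansion gives det = 180 - 20*c.
Setting this to zero gives c = 9.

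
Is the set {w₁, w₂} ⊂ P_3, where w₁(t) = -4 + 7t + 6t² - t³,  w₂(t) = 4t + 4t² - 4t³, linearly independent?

linearly independent

Write each element as a coordinate vector in ℝ⁴ using {1, t, …, t³}.
Place the vectors as rows of a 2×4 matrix and reduce to echelon form.
The reduction yields 2 nonzero rows, so the rank is 2.
Since rank = 2 (the number of vectors), the set is linearly independent.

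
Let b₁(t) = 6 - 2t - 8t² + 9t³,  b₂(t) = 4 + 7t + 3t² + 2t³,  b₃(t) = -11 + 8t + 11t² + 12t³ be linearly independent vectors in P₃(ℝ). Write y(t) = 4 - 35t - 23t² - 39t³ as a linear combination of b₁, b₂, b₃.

y = -b₁ - 3b₂ - 2b₃

Identify each element with its coordinate vector in ℝ⁴ via {1, t, …, t³}.
Since b₁, b₂, b₃ are independent, the coefficients expressing y are uniquely determined by a linear system.
The system has the unique solution (c₁, c₂, c₃) = (-1, -3, -2).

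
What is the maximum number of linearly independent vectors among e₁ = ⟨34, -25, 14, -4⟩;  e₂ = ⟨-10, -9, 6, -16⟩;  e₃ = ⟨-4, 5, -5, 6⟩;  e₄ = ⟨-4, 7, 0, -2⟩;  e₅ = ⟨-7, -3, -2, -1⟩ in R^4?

3

Row-reduce the 5×4 matrix with these as rows.
Reduction leaves 3 leading entries, giving rank 3.
(With 5 elements in a 4-dimensional space the rank is at most 4.)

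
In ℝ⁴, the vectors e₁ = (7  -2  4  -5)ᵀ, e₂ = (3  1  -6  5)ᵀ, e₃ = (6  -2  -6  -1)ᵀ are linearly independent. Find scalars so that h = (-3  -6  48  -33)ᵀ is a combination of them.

h = 3e₁ - 4e₂ - 2e₃

Write h = a₁e₁ + … + a₃e₃ and equate components.
Row-reducing the augmented matrix gives the unique coefficients (a₁, a₂, a₃) = (3, -4, -2).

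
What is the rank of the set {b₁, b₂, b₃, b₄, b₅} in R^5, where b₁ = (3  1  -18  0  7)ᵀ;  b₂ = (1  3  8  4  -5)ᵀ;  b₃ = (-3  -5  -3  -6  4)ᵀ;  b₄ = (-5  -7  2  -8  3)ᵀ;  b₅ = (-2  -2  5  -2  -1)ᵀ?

2

Row-reduce the 5×5 matrix with these as rows.
Reduction leaves 2 leading entries, giving rank 2.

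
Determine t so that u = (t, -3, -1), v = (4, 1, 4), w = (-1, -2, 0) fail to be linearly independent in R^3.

The vectors are dependent exactly when the determinant of the matrix with rows u, v, w vanishes.
The determinant works out to 8*t + 19.
Setting this to zero gives t = -19/8.

t = -19/8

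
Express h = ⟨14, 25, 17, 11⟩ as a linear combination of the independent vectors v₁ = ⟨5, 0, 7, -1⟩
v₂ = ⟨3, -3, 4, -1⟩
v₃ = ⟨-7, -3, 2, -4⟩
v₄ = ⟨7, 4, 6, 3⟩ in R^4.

Set up the augmented matrix [v₁ | v₂ | v₃ | v₄ | h] and row-reduce.
Back-substitution yields (α₁, …, α₄) = (1, -4, 1, 4).

h = v₁ - 4v₂ + v₃ + 4v₄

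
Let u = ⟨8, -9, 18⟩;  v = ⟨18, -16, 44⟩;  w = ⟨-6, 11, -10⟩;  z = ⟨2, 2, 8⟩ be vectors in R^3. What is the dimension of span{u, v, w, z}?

dim = 2

Row-reduce the 4×3 matrix with these as rows.
Reduction leaves 2 leading entries, giving rank 2.
(With 4 elements in a 3-dimensional space the rank is at most 3.)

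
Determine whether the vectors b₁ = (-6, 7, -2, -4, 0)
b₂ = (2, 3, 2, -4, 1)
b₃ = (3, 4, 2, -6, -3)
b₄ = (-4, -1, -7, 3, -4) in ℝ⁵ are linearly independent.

linearly independent

Row-reduce the matrix whose columns are b₁, b₂, b₃, b₄.
The reduction yields 4 nonzero rows, so the rank is 4.
Since rank = 4 (the number of vectors), the set is linearly independent.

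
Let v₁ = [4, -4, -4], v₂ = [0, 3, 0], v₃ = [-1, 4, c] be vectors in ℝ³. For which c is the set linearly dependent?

Dependence holds iff the 3×3 matrix [v₁ v₂ v₃] is singular.
The determinant works out to 12*c - 12.
This vanishes exactly when c = 1.

c = 1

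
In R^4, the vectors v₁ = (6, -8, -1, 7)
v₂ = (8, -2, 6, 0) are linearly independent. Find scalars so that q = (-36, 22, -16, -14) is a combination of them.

Write q = a₁v₁ + a₂v₂ and equate components.
Row-reducing the augmented matrix gives the unique coefficients (a₁, a₂) = (-2, -3).

q = -2v₁ - 3v₂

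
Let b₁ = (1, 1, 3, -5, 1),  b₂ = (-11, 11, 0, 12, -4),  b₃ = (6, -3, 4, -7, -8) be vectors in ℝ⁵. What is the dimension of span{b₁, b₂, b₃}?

Put the 5×3 matrix [b₁|b₂|b₃] into echelon form.
The echelon form has 3 nonzero rows, so the rank is 3.

dim = 3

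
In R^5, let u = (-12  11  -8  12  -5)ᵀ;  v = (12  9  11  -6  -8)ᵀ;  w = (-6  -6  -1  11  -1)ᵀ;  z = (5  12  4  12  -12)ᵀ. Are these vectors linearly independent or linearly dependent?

Place the vectors as rows of a 4×5 matrix and reduce to echelon form.
The reduction yields 4 nonzero rows, so the rank is 4.
Since rank = 4 (the number of vectors), the set is linearly independent.

linearly independent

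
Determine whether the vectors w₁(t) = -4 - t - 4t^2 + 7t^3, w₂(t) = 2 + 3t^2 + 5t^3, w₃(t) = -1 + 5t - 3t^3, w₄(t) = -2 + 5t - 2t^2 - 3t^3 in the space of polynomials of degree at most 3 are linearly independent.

linearly independent

Write each element as a coordinate vector in ℝ⁴ using {1, t, …, t^3}.
The matrix [w₁|w₂|w₃|w₄] has determinant 142.
A nonzero determinant means the columns are linearly independent.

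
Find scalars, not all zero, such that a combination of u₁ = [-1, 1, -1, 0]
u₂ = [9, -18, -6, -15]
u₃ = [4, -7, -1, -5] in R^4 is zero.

Set up α₁u₁ + … + α₃u₃ = 0 and solve the homogeneous system.
One solution (up to scaling) is (3, -1, 3).

3u₁ - u₂ + 3u₃ = 0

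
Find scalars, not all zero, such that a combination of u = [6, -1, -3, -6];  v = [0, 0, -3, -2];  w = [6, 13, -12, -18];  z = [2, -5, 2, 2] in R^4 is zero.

Row-reduce the matrix with u, v, w, z as columns; the null space gives the coefficients.
The free variable yields coefficients (2, 0, -1, -3) (any nonzero multiple also works).

2u - w - 3z = 0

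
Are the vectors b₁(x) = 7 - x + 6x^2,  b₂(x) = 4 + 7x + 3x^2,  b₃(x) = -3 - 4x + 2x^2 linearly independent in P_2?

linearly independent

Write each element as a coordinate vector in ℝ³ using {1, x, x^2}.
Place the vectors as rows of a 3×3 matrix and reduce to echelon form.
The reduction yields 3 nonzero rows, so the rank is 3.
Since rank = 3 (the number of vectors), the set is linearly independent.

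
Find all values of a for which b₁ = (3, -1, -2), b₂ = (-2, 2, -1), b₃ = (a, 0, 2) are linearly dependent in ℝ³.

The vectors are dependent exactly when the determinant of the matrix with rows b₁, b₂, b₃ vanishes.
Expanding, det = 5*a + 8.
This vanishes exactly when a = -8/5.

a = -8/5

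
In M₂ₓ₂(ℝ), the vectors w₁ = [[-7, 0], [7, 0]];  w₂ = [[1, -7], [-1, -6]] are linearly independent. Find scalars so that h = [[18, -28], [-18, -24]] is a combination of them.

h = -2w₁ + 4w₂

Work in coordinates with respect to the standard basis {E₁₁, E₁₂, E₂₁, E₂₂}.
Solve the system with w₁, w₂ as columns and h as the right-hand side.
Row-reducing the augmented matrix gives the unique coefficients (α₁, α₂) = (-2, 4).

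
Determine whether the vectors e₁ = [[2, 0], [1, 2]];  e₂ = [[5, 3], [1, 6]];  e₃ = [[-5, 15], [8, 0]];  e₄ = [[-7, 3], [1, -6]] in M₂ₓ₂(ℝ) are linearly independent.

Take coordinates with respect to the standard basis {E₁₁, E₁₂, E₂₁, E₂₂}.
The matrix [e₁|e₂|e₃|e₄] has determinant 0.
A zero determinant means the columns are linearly dependent.
Indeed 3e₁ + 2e₂ - e₃ + 3e₄ = 0.

linearly dependent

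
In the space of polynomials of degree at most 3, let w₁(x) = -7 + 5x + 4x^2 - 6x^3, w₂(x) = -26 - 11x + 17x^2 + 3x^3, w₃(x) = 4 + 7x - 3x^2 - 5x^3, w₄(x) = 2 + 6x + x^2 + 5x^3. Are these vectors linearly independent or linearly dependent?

Write each element as a coordinate vector in ℝ⁴ using {1, x, …, x^3}.
The matrix [w₁|w₂|w₃|w₄] has determinant 0.
A zero determinant means the columns are linearly dependent.

linearly dependent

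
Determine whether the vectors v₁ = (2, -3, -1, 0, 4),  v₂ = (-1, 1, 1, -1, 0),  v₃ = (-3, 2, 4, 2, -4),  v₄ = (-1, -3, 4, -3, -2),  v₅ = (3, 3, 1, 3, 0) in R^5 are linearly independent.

The matrix [v₁|v₂|v₃|v₄|v₅] has determinant 708.
A nonzero determinant means the columns are linearly independent.

linearly independent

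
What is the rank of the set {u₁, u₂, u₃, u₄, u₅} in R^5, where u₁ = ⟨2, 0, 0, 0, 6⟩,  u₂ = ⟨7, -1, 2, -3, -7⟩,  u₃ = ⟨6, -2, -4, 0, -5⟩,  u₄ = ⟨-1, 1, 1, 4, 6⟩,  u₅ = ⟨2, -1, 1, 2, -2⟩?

Put the 5×5 matrix [u₁|u₂|u₃|u₄|u₅] into echelon form.
Exactly 5 pivots survive; hence the rank is 5.

rank 5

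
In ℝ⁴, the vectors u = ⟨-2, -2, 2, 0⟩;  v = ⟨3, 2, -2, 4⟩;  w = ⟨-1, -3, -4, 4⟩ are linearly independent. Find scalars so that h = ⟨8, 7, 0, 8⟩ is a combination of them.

Since u, v, w are independent, the coefficients expressing h are uniquely determined by a linear system.
Back-substitution yields (α₁, α₂, α₃) = (1, 3, -1).

h = u + 3v - w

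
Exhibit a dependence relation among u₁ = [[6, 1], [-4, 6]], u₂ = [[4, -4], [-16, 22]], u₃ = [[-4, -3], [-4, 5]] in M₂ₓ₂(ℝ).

2u₁ - u₂ + 2u₃ = 0

Take coordinates with respect to {E₁₁, E₁₂, E₂₁, E₂₂}.
Solve the homogeneous system with u₁, u₂, u₃ as columns by row-reducing the coefficient matrix.
A generator of the null space is (2, -1, 2).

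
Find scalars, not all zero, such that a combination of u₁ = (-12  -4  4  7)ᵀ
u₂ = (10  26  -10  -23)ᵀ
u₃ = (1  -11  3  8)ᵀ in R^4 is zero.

u₁ + u₂ + 2u₃ = 0

Write the vectors as columns of a matrix and find a nonzero vector in its null space.
A generator of the null space is (1, 1, 2).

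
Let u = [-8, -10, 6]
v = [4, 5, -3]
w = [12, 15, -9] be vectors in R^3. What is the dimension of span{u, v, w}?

Apply Gaussian elimination to the matrix whose rows are u, v, w.
Exactly 1 pivot survives; hence the rank is 1.

dim = 1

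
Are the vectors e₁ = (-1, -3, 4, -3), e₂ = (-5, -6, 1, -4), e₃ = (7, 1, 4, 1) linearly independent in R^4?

linearly independent

Place the vectors as rows of a 3×4 matrix and reduce to echelon form.
The reduction yields 3 nonzero rows, so the rank is 3.
Since rank = 3 (the number of vectors), the set is linearly independent.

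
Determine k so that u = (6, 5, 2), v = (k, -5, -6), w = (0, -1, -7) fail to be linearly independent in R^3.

Dependence holds iff the 3×3 matrix [u v w] is singular.
Cofactor expansion gives det = 33*k + 174.
This vanishes exactly when k = -58/11.

k = -58/11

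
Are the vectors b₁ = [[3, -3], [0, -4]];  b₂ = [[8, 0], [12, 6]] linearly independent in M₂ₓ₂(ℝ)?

linearly independent

Write each element as a coordinate vector in ℝ⁴ using {E₁₁, E₁₂, E₂₁, E₂₂}.
Place the vectors as rows of a 2×4 matrix and reduce to echelon form.
The reduction yields 2 nonzero rows, so the rank is 2.
Since rank = 2 (the number of vectors), the set is linearly independent.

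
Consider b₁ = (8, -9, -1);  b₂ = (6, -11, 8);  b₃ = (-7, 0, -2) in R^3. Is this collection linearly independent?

linearly independent

Place the vectors as rows of a 3×3 matrix and reduce to echelon form.
The reduction yields 3 nonzero rows, so the rank is 3.
Since rank = 3 (the number of vectors), the set is linearly independent.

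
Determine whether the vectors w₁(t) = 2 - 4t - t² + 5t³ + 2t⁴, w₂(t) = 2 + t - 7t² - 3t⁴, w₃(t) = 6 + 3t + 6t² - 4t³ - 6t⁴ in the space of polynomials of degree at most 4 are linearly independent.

Take coordinates with respect to the standard basis {1, t, …, t⁴}.
Place the vectors as rows of a 3×5 matrix and reduce to echelon form.
The reduction yields 3 nonzero rows, so the rank is 3.
Since rank = 3 (the number of vectors), the set is linearly independent.

linearly independent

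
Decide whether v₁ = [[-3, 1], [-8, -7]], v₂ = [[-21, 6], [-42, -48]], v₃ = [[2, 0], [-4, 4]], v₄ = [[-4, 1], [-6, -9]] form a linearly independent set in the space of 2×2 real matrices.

linearly dependent

Take coordinates with respect to the standard basis {E₁₁, E₁₂, E₂₁, E₂₂}.
Row-reduce the matrix whose columns are v₁, v₂, v₃, v₄.
The reduction yields 2 nonzero rows, so the rank is 2.
Since rank 2 < 4, the set is linearly dependent.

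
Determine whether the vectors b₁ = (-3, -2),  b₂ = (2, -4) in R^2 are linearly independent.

linearly independent

The matrix [b₁|b₂] has determinant 16.
A nonzero determinant means the columns are linearly independent.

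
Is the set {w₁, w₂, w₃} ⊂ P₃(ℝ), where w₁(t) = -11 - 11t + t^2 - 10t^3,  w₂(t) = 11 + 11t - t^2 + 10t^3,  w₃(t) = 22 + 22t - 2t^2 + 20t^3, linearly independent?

Take coordinates with respect to the standard basis {1, t, …, t^3}.
Row-reduce the matrix whose columns are w₁, w₂, w₃.
The reduction yields 1 nonzero row, so the rank is 1.
Since rank 1 < 3, the set is linearly dependent.

linearly dependent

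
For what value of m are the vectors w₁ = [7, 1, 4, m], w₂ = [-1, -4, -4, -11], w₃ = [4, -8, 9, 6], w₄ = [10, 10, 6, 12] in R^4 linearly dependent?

The set is linearly dependent precisely when det[w₁; w₂; w₃; w₄] = 0.
The determinant works out to 606*m - 1212.
Setting this to zero gives m = 2.

m = 2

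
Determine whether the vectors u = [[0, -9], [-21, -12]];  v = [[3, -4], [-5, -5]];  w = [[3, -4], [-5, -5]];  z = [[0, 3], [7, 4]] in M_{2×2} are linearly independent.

linearly dependent

Take coordinates with respect to the standard basis {E₁₁, E₁₂, E₂₁, E₂₂}.
Two of the vectors are equal, giving an immediate dependence.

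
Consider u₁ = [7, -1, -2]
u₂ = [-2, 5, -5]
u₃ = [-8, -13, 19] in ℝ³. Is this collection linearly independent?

linearly dependent

The matrix [u₁|u₂|u₃] has determinant 0.
A zero determinant means the columns are linearly dependent.
Indeed 2u₁ + 3u₂ + u₃ = 0.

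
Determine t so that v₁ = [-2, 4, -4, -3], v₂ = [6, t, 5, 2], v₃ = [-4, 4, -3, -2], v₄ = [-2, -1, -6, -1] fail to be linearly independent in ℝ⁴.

t = -23/6

The vectors are dependent exactly when the determinant of the matrix with rows v₁, v₂, v₃, v₄ vanishes.
Cofactor expansion gives det = -36*t - 138.
Solving -36*t - 138 = 0 yields t = -23/6.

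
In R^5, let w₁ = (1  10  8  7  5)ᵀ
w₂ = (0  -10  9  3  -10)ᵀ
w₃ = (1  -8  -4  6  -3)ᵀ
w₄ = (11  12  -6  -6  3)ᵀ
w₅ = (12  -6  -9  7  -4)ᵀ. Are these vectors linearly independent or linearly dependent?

The matrix [w₁|w₂|w₃|w₄|w₅] has determinant -32856.
A nonzero determinant means the columns are linearly independent.

linearly independent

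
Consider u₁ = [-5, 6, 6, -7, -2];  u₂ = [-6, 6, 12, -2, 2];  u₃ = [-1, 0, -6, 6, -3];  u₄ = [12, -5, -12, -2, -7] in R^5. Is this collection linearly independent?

Place the vectors as rows of a 4×5 matrix and reduce to echelon form.
The reduction yields 4 nonzero rows, so the rank is 4.
Since rank = 4 (the number of vectors), the set is linearly independent.

linearly independent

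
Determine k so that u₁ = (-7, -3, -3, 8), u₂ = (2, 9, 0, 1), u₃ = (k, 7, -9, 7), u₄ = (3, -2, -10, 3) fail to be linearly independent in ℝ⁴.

k = 4/3

Dependence holds iff the 4×4 matrix [u₁ u₂ u₃ u₄] is singular.
Expanding, det = 884 - 663*k.
Solving 884 - 663*k = 0 yields k = 4/3.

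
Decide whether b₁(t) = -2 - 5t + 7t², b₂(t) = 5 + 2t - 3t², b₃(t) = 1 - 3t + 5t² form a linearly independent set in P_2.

Write each element as a coordinate vector in ℝ³ using {1, t, t²}.
Form the 3×3 matrix with these as columns; its determinant is 19.
A nonzero determinant means the columns are linearly independent.

linearly independent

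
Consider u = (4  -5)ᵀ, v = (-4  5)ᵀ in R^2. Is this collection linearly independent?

Place the vectors as rows of a 2×2 matrix and reduce to echelon form.
The reduction yields 1 nonzero row, so the rank is 1.
Since rank 1 < 2, the set is linearly dependent.
Indeed u + v = 0.

linearly dependent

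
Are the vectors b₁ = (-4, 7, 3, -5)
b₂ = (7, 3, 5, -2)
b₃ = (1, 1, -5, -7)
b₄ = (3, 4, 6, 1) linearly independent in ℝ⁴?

Form the 4×4 matrix with these as columns; its determinant is 620.
A nonzero determinant means the columns are linearly independent.

linearly independent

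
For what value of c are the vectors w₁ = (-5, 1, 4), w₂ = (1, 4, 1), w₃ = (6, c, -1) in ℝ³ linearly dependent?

Place the vectors as rows of a 3×3 matrix; dependence ⇔ determinant zero.
Expanding, det = 9*c - 69.
Solving 9*c - 69 = 0 yields c = 23/3.

c = 23/3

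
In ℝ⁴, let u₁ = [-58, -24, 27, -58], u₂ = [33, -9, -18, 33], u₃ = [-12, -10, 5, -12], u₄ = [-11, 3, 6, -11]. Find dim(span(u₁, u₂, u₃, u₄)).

dim = 2

Row-reduce the 4×4 matrix with these as rows.
Exactly 2 pivots survive; hence the rank is 2.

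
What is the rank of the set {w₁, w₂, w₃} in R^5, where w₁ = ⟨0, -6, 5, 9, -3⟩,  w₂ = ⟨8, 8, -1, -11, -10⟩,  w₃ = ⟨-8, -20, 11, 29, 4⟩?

Row-reduce the 3×5 matrix with these as rows.
Exactly 2 pivots survive; hence the rank is 2.

2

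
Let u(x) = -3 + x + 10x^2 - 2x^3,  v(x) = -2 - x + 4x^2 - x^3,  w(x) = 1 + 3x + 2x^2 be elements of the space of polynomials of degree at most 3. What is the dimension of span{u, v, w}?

dim = 2

Pass to coordinate vectors with respect to the basis {1, x, …, x^3}.
Apply Gaussian elimination to the matrix whose rows are u, v, w.
Exactly 2 pivots survive; hence the rank is 2.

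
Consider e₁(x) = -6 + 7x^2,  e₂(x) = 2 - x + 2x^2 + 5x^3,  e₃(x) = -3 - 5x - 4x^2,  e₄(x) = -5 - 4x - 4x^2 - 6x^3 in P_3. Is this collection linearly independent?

linearly independent

Take coordinates with respect to the standard basis {1, x, …, x^3}.
The matrix [e₁|e₂|e₃|e₄] has determinant 475.
A nonzero determinant means the columns are linearly independent.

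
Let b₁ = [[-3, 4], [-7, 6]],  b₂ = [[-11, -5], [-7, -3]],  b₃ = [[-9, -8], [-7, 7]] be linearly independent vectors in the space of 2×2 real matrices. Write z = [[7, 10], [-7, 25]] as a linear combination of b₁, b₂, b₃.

z = 2b₁ - 2b₂ + b₃

Take coordinate vectors relative to {E₁₁, E₁₂, E₂₁, E₂₂}.
Set up the augmented matrix [b₁ | b₂ | b₃ | z] and row-reduce.
The system has the unique solution (a₁, a₂, a₃) = (2, -2, 1).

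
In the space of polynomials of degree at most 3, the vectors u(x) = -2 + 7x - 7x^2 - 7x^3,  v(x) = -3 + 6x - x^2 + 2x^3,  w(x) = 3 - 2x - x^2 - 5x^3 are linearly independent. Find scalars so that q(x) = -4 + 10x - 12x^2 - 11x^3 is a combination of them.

Identify each element with its coordinate vector in ℝ⁴ via {1, x, …, x^3}.
Write q = a₁u + … + a₃w and equate components.
Back-substitution yields (a₁, a₂, a₃) = (2, -1, -1).

q = 2u - v - w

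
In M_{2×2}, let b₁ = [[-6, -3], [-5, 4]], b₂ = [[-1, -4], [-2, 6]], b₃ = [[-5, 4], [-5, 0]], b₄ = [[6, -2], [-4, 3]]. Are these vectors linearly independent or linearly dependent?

Write each element as a coordinate vector in ℝ⁴ using {E₁₁, E₁₂, E₂₁, E₂₂}.
Row-reduce the matrix whose columns are b₁, b₂, b₃, b₄.
The reduction yields 4 nonzero rows, so the rank is 4.
Since rank = 4 (the number of vectors), the set is linearly independent.

linearly independent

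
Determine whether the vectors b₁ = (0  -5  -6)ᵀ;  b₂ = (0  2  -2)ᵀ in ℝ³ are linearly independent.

linearly independent

Row-reduce the matrix whose columns are b₁, b₂.
The reduction yields 2 nonzero rows, so the rank is 2.
Since rank = 2 (the number of vectors), the set is linearly independent.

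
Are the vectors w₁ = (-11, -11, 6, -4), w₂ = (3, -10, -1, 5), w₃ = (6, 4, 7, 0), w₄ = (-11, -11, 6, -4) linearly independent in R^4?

Two of the vectors are equal, giving an immediate dependence.

linearly dependent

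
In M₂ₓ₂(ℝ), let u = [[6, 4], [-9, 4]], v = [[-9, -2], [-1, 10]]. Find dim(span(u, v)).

dim = 2

Pass to coordinate vectors with respect to the basis {E₁₁, E₁₂, E₂₁, E₂₂}.
Put the 4×2 matrix [u|v] into echelon form.
There are 2 pivot columns, so rank = 2.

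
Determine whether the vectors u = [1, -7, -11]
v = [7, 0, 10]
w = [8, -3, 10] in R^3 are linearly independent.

Place the vectors as rows of a 3×3 matrix and reduce to echelon form.
The reduction yields 3 nonzero rows, so the rank is 3.
Since rank = 3 (the number of vectors), the set is linearly independent.

linearly independent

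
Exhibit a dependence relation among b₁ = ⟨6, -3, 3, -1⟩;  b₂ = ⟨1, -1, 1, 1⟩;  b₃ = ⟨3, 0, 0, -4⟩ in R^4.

b₁ - 3b₂ - b₃ = 0

Write the vectors as columns of a matrix and find a nonzero vector in its null space.
One solution (up to scaling) is (1, -3, -1).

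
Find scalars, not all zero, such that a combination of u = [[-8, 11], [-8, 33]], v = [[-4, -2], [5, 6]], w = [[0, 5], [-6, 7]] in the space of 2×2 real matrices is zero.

Take coordinates with respect to {E₁₁, E₁₂, E₂₁, E₂₂}.
Set up α₁u + … + α₃w = 0 and solve the homogeneous system.
One solution (up to scaling) is (1, -2, -3).

u - 2v - 3w = 0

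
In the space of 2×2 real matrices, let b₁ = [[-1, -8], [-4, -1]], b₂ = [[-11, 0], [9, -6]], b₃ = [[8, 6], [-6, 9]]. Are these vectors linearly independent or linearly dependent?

Take coordinates with respect to the standard basis {E₁₁, E₁₂, E₂₁, E₂₂}.
Place the vectors as rows of a 3×4 matrix and reduce to echelon form.
The reduction yields 3 nonzero rows, so the rank is 3.
Since rank = 3 (the number of vectors), the set is linearly independent.

linearly independent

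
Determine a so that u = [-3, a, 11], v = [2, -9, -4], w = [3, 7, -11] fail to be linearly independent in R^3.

a = -7

Place the vectors as rows of a 3×3 matrix; dependence ⇔ determinant zero.
Expanding, det = 10*a + 70.
Setting this to zero gives a = -7.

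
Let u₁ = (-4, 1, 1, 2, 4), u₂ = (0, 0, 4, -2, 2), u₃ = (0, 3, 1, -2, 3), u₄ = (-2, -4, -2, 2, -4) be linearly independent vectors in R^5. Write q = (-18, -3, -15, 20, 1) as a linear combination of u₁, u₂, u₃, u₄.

Since u₁, u₂, u₃, u₄ are independent, the coefficients expressing q are uniquely determined by a linear system.
The system has the unique solution (α₁, …, α₄) = (4, -4, -1, 1).

q = 4u₁ - 4u₂ - u₃ + u₄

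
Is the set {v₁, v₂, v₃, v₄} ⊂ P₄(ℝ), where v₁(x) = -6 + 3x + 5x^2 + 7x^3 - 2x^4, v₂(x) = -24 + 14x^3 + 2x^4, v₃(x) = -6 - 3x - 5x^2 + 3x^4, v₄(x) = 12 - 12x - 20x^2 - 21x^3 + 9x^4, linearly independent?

Write each element as a coordinate vector in ℝ⁵ using {1, x, …, x^4}.
Place the vectors as rows of a 4×5 matrix and reduce to echelon form.
The reduction yields 2 nonzero rows, so the rank is 2.
Since rank 2 < 4, the set is linearly dependent.

linearly dependent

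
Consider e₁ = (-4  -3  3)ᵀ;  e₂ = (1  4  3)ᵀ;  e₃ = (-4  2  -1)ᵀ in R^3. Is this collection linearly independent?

linearly independent

The matrix [e₁|e₂|e₃] has determinant 127.
A nonzero determinant means the columns are linearly independent.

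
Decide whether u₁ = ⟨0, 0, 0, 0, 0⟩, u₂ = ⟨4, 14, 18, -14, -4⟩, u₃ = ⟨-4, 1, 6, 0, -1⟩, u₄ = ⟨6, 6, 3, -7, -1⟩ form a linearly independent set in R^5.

One of the vectors is the zero vector, so the set is linearly dependent.

linearly dependent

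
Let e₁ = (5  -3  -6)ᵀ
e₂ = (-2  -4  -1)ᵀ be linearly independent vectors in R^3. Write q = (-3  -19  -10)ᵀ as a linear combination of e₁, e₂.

Solve the system with e₁, e₂ as columns and q as the right-hand side.
The system has the unique solution (α₁, α₂) = (1, 4).

q = e₁ + 4e₂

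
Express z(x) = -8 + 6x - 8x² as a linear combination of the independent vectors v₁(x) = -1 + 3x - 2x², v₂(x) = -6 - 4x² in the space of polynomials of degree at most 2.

z = 2v₁ + v₂

Work in coordinates with respect to the standard basis {1, x, x²}.
Write z = c₁v₁ + c₂v₂ and equate components.
The system has the unique solution (c₁, c₂) = (2, 1).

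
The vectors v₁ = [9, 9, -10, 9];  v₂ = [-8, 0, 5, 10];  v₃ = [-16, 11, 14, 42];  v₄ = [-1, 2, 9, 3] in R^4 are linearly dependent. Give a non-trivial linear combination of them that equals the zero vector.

v₁ + 3v₂ - v₃ + v₄ = 0

Set up α₁v₁ + … + α₄v₄ = 0 and solve the homogeneous system.
One solution (up to scaling) is (1, 3, -1, 1).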